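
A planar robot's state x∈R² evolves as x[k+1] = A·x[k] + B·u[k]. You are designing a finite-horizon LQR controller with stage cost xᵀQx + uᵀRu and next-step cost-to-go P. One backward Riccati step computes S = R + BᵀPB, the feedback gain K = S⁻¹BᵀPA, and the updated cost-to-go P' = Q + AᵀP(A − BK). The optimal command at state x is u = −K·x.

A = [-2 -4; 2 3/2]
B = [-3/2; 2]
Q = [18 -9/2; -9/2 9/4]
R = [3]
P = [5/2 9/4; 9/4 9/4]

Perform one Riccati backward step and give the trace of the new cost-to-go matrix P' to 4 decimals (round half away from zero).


38.7585

BᵀP = [0.7500 1.1250]
S = R + BᵀPB = [3] + [1.1250] = [4.1250]
BᵀPA = [0.7500 -1.3125]
K = S⁻¹·BᵀPA = [0.1818 -0.3182]
A−BK = [-1.7273 -4.4773; 1.6364 2.1364]
AᵀP(A−BK) = [0.8636 2.2386; 2.2386 17.6449]
P' = Q + AᵀP(A−BK) = [18.8636 -2.2614; -2.2614 19.8949]
tr(P') = 38.7585


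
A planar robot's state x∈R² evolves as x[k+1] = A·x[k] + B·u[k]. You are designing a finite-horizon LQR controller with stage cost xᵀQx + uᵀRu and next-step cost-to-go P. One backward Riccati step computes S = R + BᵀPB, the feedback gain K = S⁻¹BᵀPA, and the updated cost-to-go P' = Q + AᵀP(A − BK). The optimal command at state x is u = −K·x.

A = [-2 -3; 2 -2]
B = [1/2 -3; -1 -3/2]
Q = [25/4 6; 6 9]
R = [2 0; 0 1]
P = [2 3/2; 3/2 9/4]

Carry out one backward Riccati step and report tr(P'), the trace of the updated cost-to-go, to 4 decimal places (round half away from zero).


19.9982

BᵀP = [-0.5000 -1.5000; -8.2500 -7.8750]
S = R + BᵀPB = [2 0; 0 1] + [1.2500 3.7500; 3.7500 36.5625] = [3.2500 3.7500; 3.7500 37.5625]
BᵀPA = [-2.0000 4.5000; 0.7500 40.5000]
K = S⁻¹·BᵀPA = [-0.7215 0.1588; 0.0920 1.0623]
A−BK = [-1.3632 0.1076; 1.4165 -0.2476]
AᵀP(A−BK) = [3.4879 -0.4791; -0.4791 1.2602]
P' = Q + AᵀP(A−BK) = [9.7379 5.5209; 5.5209 10.2602]
tr(P') = 19.9982


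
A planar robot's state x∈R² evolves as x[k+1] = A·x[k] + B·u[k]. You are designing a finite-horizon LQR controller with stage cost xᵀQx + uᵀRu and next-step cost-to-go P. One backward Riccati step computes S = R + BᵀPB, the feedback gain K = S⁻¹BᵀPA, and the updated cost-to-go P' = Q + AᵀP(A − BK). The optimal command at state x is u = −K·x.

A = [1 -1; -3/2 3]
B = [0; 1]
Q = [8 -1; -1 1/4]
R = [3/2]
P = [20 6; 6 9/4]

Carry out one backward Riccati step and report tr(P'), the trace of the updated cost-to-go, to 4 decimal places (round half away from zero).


BᵀP = [6.0000 2.2500]
S = R + BᵀPB = [3/2] + [2.2500] = [3.7500]
BᵀPA = [2.6250 0.7500]
K = S⁻¹·BᵀPA = [0.7000 0.2000]
A−BK = [1.0000 -1.0000; -2.2000 2.8000]
AᵀP(A−BK) = [5.2250 -3.6500; -3.6500 4.1000]
P' = Q + AᵀP(A−BK) = [13.2250 -4.6500; -4.6500 4.3500]
tr(P') = 17.5750

17.5750


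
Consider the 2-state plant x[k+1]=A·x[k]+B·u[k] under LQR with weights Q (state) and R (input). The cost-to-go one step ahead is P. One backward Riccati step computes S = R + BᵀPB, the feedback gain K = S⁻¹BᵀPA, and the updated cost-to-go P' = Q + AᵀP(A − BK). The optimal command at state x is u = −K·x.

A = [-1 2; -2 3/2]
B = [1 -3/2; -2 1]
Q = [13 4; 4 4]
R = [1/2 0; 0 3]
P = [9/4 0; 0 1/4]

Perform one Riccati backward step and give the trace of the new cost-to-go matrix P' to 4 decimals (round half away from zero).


BᵀP = [2.2500 -0.5000; -3.3750 0.2500]
S = R + BᵀPB = [1/2 0; 0 3] + [3.2500 -3.8750; -3.8750 5.3125] = [3.7500 -3.8750; -3.8750 8.3125]
BᵀPA = [-1.2500 3.7500; 2.8750 -6.3750]
K = S⁻¹·BᵀPA = [0.0464 0.4004; 0.3675 -0.5803]
A−BK = [-0.4952 0.7292; -2.2747 2.8810]
AᵀP(A−BK) = [2.2515 -3.0812; -3.0812 4.3618]
P' = Q + AᵀP(A−BK) = [15.2515 0.9188; 0.9188 8.3618]
tr(P') = 23.6133

23.6133


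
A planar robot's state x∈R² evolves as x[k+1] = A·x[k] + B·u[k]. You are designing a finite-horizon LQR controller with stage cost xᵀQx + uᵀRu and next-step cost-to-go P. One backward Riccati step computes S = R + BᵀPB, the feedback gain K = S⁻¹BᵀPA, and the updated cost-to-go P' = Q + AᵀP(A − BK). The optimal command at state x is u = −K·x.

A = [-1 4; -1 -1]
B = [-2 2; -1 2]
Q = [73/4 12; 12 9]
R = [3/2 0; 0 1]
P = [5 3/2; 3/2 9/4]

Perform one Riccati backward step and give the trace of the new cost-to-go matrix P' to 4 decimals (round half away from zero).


BᵀP = [-11.5000 -5.2500; 13.0000 7.5000]
S = R + BᵀPB = [3/2 0; 0 1] + [28.2500 -33.5000; -33.5000 41.0000] = [29.7500 -33.5000; -33.5000 42.0000]
BᵀPA = [16.7500 -40.7500; -20.5000 44.5000]
K = S⁻¹·BᵀPA = [0.1316 -1.7348; -0.3831 -0.3242]
A−BK = [0.0295 1.1788; -0.1022 -2.0864]
AᵀP(A−BK) = [0.1916 0.1621; 0.1621 13.9833]
P' = Q + AᵀP(A−BK) = [18.4416 12.1621; 12.1621 22.9833]
tr(P') = 41.4249

41.4249


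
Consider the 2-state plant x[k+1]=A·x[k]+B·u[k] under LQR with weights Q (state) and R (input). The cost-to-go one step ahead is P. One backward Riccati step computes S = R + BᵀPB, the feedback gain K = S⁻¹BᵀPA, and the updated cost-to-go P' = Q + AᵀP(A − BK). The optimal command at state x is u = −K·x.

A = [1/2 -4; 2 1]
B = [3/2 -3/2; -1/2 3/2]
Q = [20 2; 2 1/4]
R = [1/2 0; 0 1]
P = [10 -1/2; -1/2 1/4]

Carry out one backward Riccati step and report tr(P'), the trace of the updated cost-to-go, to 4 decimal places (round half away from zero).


23.7728

BᵀP = [15.2500 -0.8750; -15.7500 1.1250]
S = R + BᵀPB = [1/2 0; 0 1] + [23.3125 -24.1875; -24.1875 25.3125] = [23.8125 -24.1875; -24.1875 26.3125]
BᵀPA = [5.8750 -61.8750; -5.6250 64.1250]
K = S⁻¹·BᵀPA = [0.4462 -1.8555; 0.1964 0.7314]
A−BK = [0.1253 -0.1196; 1.9285 -1.0248]
AᵀP(A−BK) = [0.9833 -0.7348; -0.7348 2.5395]
P' = Q + AᵀP(A−BK) = [20.9833 1.2652; 1.2652 2.7895]
tr(P') = 23.7728


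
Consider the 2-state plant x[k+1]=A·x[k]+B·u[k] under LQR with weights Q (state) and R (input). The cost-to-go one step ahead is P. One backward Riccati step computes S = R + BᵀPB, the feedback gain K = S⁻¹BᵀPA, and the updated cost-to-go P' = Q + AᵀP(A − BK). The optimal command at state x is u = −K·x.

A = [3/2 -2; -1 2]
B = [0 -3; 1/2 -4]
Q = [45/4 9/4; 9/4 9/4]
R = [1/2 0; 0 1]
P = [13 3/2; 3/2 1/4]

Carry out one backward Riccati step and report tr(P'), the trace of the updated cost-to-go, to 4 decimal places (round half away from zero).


BᵀP = [0.7500 0.1250; -45.0000 -5.5000]
S = R + BᵀPB = [1/2 0; 0 1] + [0.0625 -2.7500; -2.7500 157.0000] = [0.5625 -2.7500; -2.7500 158.0000]
BᵀPA = [1.0000 -1.2500; -62.0000 79.0000]
K = S⁻¹·BᵀPA = [-0.1537 0.2429; -0.3951 0.5042]
A−BK = [0.3148 -0.4873; -2.5035 3.8955]
AᵀP(A−BK) = [0.6587 -0.9808; -0.9808 1.4696]
P' = Q + AᵀP(A−BK) = [11.9087 1.2692; 1.2692 3.7196]
tr(P') = 15.6284

15.6284


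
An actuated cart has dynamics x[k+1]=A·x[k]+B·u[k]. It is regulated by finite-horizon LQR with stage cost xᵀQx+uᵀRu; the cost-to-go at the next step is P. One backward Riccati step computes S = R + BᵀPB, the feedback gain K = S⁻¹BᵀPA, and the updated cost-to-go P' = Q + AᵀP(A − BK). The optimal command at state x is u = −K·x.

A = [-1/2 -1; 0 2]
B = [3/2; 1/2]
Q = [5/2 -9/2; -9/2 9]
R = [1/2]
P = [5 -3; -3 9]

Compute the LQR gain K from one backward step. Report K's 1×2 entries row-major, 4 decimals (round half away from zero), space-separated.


-0.3158 -0.6316

BᵀP = [6.0000 0.0000]
S = R + BᵀPB = [1/2] + [9.0000] = [9.5000]
BᵀPA = [-3.0000 -6.0000]
K = S⁻¹·BᵀPA = [-0.3158 -0.6316]
A−BK = [-0.0263 -0.0526; 0.1579 2.3158]
AᵀP(A−BK) = [0.3026 3.6053; 3.6053 49.2105]
P' = Q + AᵀP(A−BK) = [2.8026 -0.8947; -0.8947 58.2105]
tr(P') = 61.0132


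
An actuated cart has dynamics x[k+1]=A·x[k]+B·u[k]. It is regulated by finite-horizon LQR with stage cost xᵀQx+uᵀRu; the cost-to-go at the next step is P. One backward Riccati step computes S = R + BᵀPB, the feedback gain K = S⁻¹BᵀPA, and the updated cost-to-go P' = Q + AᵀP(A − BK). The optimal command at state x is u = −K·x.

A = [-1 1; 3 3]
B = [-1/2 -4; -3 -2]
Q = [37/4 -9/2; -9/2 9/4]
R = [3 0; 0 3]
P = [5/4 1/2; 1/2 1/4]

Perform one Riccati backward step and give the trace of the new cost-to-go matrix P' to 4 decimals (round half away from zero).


BᵀP = [-2.1250 -1.0000; -6.0000 -2.5000]
S = R + BᵀPB = [3 0; 0 3] + [4.0625 10.5000; 10.5000 29.0000] = [7.0625 10.5000; 10.5000 32.0000]
BᵀPA = [-0.8750 -5.1250; -1.5000 -13.5000]
K = S⁻¹·BᵀPA = [-0.1058 -0.1922; -0.0121 -0.3588]
A−BK = [-1.1015 -0.5313; 2.6582 1.7057]
AᵀP(A−BK) = [0.3892 0.2936; 0.2936 0.6710]
P' = Q + AᵀP(A−BK) = [9.6392 -4.2064; -4.2064 2.9210]
tr(P') = 12.5602

12.5602


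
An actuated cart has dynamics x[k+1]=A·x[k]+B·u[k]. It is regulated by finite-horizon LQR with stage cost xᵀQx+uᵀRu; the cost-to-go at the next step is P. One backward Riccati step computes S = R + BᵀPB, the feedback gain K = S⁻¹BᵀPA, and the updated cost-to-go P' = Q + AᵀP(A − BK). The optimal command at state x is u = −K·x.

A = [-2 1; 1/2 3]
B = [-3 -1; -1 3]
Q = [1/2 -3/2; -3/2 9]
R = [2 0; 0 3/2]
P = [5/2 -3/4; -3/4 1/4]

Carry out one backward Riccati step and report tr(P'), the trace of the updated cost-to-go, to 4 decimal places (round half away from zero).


10.4228

BᵀP = [-6.7500 2.0000; -4.7500 1.5000]
S = R + BᵀPB = [2 0; 0 3/2] + [18.2500 12.7500; 12.7500 9.2500] = [20.2500 12.7500; 12.7500 10.7500]
BᵀPA = [14.5000 -0.7500; 10.2500 -0.2500]
K = S⁻¹·BᵀPA = [0.4569 -0.0884; 0.4116 0.0816]
A−BK = [-0.2177 0.8163; -0.2778 2.6667]
AᵀP(A−BK) = [0.7187 -0.0544; -0.0544 0.2041]
P' = Q + AᵀP(A−BK) = [1.2187 -1.5544; -1.5544 9.2041]
tr(P') = 10.4228


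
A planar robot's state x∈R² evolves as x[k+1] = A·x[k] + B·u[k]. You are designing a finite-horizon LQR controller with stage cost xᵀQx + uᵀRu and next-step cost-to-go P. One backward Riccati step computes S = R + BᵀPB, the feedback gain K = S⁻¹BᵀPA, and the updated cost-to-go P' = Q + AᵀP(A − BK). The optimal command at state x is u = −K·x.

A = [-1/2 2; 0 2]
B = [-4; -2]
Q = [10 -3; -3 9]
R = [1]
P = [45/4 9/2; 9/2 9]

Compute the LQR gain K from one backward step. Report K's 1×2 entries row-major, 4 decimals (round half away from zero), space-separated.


BᵀP = [-54.0000 -36.0000]
S = R + BᵀPB = [1] + [288.0000] = [289.0000]
BᵀPA = [27.0000 -180.0000]
K = S⁻¹·BᵀPA = [0.0934 -0.6228]
A−BK = [-0.1263 -0.4913; 0.1869 0.7543]
AᵀP(A−BK) = [0.2900 1.0666; 1.0666 4.8893]
P' = Q + AᵀP(A−BK) = [10.2900 -1.9334; -1.9334 13.8893]
tr(P') = 24.1793

0.0934 -0.6228


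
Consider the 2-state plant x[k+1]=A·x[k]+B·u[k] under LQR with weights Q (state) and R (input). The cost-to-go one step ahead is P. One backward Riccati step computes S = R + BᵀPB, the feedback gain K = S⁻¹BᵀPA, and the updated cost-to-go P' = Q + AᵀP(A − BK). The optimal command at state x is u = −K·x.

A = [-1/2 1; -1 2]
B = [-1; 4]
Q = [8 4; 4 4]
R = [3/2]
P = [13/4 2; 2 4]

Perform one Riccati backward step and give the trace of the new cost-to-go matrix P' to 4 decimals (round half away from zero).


20.6463

BᵀP = [4.7500 14.0000]
S = R + BᵀPB = [3/2] + [51.2500] = [52.7500]
BᵀPA = [-16.3750 32.7500]
K = S⁻¹·BᵀPA = [-0.3104 0.6209]
A−BK = [-0.8104 1.6209; 0.2417 -0.4834]
AᵀP(A−BK) = [1.7293 -3.4585; -3.4585 6.9171]
P' = Q + AᵀP(A−BK) = [9.7293 0.5415; 0.5415 10.9171]
tr(P') = 20.6463


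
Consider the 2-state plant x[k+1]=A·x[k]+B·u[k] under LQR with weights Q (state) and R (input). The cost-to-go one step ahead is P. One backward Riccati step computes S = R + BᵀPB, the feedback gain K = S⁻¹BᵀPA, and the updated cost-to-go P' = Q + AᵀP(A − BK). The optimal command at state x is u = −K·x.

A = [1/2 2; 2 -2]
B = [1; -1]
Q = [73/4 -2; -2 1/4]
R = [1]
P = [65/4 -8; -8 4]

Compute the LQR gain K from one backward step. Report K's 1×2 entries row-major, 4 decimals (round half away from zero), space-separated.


BᵀP = [24.2500 -12.0000]
S = R + BᵀPB = [1] + [36.2500] = [37.2500]
BᵀPA = [-11.8750 72.5000]
K = S⁻¹·BᵀPA = [-0.3188 1.9463]
A−BK = [0.8188 0.0537; 1.6812 -0.0537]
AᵀP(A−BK) = [0.2768 -0.6376; -0.6376 3.8926]
P' = Q + AᵀP(A−BK) = [18.5268 -2.6376; -2.6376 4.1426]
tr(P') = 22.6695

-0.3188 1.9463


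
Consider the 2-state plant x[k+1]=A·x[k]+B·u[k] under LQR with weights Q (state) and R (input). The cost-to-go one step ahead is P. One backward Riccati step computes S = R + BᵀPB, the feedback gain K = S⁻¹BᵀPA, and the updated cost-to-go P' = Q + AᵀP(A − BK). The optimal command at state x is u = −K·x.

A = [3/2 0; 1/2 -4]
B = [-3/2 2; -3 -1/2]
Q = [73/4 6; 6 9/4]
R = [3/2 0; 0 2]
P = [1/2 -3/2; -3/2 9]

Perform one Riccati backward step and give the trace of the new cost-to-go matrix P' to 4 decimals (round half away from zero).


23.9970

BᵀP = [3.7500 -24.7500; 1.7500 -7.5000]
S = R + BᵀPB = [3/2 0; 0 2] + [68.6250 19.8750; 19.8750 7.2500] = [70.1250 19.8750; 19.8750 9.2500]
BᵀPA = [-6.7500 99.0000; -1.1250 30.0000]
K = S⁻¹·BᵀPA = [-0.1580 1.2597; 0.2179 0.5367]
A−BK = [0.8272 0.8161; 0.1349 0.0473]
AᵀP(A−BK) = [0.3035 0.1064; 0.1064 3.1935]
P' = Q + AᵀP(A−BK) = [18.5535 6.1064; 6.1064 5.4435]
tr(P') = 23.9970


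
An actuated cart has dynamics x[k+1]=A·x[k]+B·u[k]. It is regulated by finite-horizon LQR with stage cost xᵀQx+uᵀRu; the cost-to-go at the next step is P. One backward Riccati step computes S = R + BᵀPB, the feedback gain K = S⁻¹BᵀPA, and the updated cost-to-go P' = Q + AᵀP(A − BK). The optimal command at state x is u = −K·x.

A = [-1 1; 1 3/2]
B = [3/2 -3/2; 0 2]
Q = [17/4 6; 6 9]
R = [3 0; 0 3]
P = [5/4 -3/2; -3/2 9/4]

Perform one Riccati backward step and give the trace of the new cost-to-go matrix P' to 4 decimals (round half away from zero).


BᵀP = [1.8750 -2.2500; -4.8750 6.7500]
S = R + BᵀPB = [3 0; 0 3] + [2.8125 -7.3125; -7.3125 20.8125] = [5.8125 -7.3125; -7.3125 23.8125]
BᵀPA = [-4.1250 -1.5000; 11.6250 5.2500]
K = S⁻¹·BᵀPA = [-0.1556 0.0315; 0.4404 0.2301]
A−BK = [-0.1060 1.2980; 0.1192 1.0397]
AᵀP(A−BK) = [0.7384 0.3295; 0.3295 0.6515]
P' = Q + AᵀP(A−BK) = [4.9884 6.3295; 6.3295 9.6515]
tr(P') = 14.6399

14.6399


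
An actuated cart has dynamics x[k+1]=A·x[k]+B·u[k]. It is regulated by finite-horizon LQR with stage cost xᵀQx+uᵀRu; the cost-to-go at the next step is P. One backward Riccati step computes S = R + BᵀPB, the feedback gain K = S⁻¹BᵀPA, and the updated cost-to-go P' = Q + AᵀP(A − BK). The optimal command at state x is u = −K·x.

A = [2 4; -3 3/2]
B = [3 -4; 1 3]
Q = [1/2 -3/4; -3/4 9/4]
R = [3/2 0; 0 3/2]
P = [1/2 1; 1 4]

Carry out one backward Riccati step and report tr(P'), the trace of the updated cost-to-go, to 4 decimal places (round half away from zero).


BᵀP = [2.5000 7.0000; 1.0000 8.0000]
S = R + BᵀPB = [3/2 0; 0 3/2] + [14.5000 11.0000; 11.0000 20.0000] = [16.0000 11.0000; 11.0000 21.5000]
BᵀPA = [-16.0000 20.5000; -22.0000 16.0000]
K = S⁻¹·BᵀPA = [-0.4574 1.1872; -0.7892 0.1368]
A−BK = [0.2152 0.9854; -0.1749 -0.0975]
AᵀP(A−BK) = [1.3184 -0.9955; -0.9955 2.4737]
P' = Q + AᵀP(A−BK) = [1.8184 -1.7455; -1.7455 4.7237]
tr(P') = 6.5420

6.5420


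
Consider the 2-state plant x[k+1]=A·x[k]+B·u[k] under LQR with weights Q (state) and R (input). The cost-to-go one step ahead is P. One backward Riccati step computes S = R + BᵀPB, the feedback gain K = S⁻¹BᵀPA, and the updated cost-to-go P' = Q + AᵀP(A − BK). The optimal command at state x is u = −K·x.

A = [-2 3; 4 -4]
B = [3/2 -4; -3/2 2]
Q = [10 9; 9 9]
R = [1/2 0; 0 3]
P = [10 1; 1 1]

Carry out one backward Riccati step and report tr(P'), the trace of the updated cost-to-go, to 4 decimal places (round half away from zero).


26.2946

BᵀP = [13.5000 0.0000; -38.0000 -2.0000]
S = R + BᵀPB = [1/2 0; 0 3] + [20.2500 -54.0000; -54.0000 148.0000] = [20.7500 -54.0000; -54.0000 151.0000]
BᵀPA = [-27.0000 40.5000; 68.0000 -106.0000]
K = S⁻¹·BᵀPA = [-1.8642 1.8021; -0.2163 -0.0575]
A−BK = [-0.0690 0.0667; 1.6364 -1.1818]
AᵀP(A−BK) = [4.3774 -3.4315; -3.4315 2.9171]
P' = Q + AᵀP(A−BK) = [14.3774 5.5685; 5.5685 11.9171]
tr(P') = 26.2946


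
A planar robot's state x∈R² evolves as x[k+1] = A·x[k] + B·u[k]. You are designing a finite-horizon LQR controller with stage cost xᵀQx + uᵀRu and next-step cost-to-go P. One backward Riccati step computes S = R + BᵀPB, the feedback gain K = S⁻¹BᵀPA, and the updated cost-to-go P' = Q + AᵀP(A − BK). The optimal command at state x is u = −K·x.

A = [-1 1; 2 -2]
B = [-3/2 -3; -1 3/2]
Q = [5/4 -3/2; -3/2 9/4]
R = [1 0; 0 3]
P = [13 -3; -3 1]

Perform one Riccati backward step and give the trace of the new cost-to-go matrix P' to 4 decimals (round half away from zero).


BᵀP = [-16.5000 3.5000; -43.5000 10.5000]
S = R + BᵀPB = [1 0; 0 3] + [21.2500 54.7500; 54.7500 146.2500] = [22.2500 54.7500; 54.7500 149.2500]
BᵀPA = [23.5000 -23.5000; 64.5000 -64.5000]
K = S⁻¹·BᵀPA = [-0.0742 0.0742; 0.4594 -0.4594]
A−BK = [0.2668 -0.2668; 1.2367 -1.2367]
AᵀP(A−BK) = [1.1137 -1.1137; -1.1137 1.1137]
P' = Q + AᵀP(A−BK) = [2.3637 -2.6137; -2.6137 3.3637]
tr(P') = 5.7274

5.7274


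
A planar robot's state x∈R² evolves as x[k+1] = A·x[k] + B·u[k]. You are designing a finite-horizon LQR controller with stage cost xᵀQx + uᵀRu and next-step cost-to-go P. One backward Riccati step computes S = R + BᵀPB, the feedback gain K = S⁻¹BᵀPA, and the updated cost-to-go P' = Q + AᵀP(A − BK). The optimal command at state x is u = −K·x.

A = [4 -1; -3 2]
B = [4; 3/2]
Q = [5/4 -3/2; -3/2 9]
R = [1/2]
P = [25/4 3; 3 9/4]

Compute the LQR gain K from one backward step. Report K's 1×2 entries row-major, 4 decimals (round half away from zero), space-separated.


BᵀP = [29.5000 15.3750]
S = R + BᵀPB = [1/2] + [141.0625] = [141.5625]
BᵀPA = [71.8750 1.2500]
K = S⁻¹·BᵀPA = [0.5077 0.0088]
A−BK = [1.9691 -1.0353; -3.7616 1.9868]
AᵀP(A−BK) = [11.7572 -6.1347; -6.1347 3.2390]
P' = Q + AᵀP(A−BK) = [13.0072 -7.6347; -7.6347 12.2390]
tr(P') = 25.2461

0.5077 0.0088


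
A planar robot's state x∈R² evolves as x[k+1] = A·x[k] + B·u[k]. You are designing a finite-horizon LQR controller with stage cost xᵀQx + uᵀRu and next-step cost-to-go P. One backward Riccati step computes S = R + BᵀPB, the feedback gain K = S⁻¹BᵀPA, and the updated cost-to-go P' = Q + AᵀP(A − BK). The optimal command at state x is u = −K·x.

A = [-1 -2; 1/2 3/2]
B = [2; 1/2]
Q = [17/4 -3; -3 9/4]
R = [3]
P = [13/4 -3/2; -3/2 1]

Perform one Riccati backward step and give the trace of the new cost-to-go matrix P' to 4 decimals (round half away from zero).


BᵀP = [5.7500 -2.5000]
S = R + BᵀPB = [3] + [10.2500] = [13.2500]
BᵀPA = [-7.0000 -15.2500]
K = S⁻¹·BᵀPA = [-0.5283 -1.1509]
A−BK = [0.0566 0.3019; 0.7642 2.0755]
AᵀP(A−BK) = [1.3019 2.9434; 2.9434 6.6981]
P' = Q + AᵀP(A−BK) = [5.5519 -0.0566; -0.0566 8.9481]
tr(P') = 14.5000

14.5000


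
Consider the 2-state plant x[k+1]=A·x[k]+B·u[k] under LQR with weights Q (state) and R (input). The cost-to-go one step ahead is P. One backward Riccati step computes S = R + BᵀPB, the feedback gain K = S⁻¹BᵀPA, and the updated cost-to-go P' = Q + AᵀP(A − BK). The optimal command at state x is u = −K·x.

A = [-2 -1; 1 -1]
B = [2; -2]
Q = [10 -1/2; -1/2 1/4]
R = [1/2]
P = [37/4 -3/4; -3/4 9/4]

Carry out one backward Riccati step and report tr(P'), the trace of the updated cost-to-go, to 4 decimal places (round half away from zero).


BᵀP = [20.0000 -6.0000]
S = R + BᵀPB = [1/2] + [52.0000] = [52.5000]
BᵀPA = [-46.0000 -14.0000]
K = S⁻¹·BᵀPA = [-0.8762 -0.2667]
A−BK = [-0.2476 -0.4667; -0.7524 -1.5333]
AᵀP(A−BK) = [1.9452 3.2333; 3.2333 6.2667]
P' = Q + AᵀP(A−BK) = [11.9452 2.7333; 2.7333 6.5167]
tr(P') = 18.4619

18.4619


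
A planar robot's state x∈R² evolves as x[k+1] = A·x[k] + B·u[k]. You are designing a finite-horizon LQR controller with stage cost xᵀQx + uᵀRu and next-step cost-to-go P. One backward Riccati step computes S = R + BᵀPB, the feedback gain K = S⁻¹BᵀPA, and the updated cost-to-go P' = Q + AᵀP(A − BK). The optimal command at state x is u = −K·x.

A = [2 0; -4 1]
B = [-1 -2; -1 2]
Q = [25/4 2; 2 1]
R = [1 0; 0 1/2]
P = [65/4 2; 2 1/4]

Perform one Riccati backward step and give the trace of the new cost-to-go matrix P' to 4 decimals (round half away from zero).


BᵀP = [-18.2500 -2.2500; -28.5000 -3.5000]
S = R + BᵀPB = [1 0; 0 1/2] + [20.5000 32.0000; 32.0000 50.0000] = [21.5000 32.0000; 32.0000 50.5000]
BᵀPA = [-27.5000 -2.2500; -43.0000 -3.5000]
K = S⁻¹·BᵀPA = [-0.2065 -0.0263; -0.7206 -0.0526]
A−BK = [0.3522 -0.1316; -2.7652 1.0789]
AᵀP(A−BK) = [0.3340 0.0132; 0.0132 0.0066]
P' = Q + AᵀP(A−BK) = [6.5840 2.0132; 2.0132 1.0066]
tr(P') = 7.5906

7.5906


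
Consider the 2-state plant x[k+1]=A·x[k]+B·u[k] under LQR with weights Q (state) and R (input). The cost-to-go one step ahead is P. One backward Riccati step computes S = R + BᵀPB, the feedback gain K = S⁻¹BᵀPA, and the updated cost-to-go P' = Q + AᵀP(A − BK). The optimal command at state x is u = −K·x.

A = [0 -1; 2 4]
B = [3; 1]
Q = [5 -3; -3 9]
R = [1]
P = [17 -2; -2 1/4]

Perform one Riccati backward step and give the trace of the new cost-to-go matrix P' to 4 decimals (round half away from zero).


BᵀP = [49.0000 -5.7500]
S = R + BᵀPB = [1] + [141.2500] = [142.2500]
BᵀPA = [-11.5000 -72.0000]
K = S⁻¹·BᵀPA = [-0.0808 -0.5062]
A−BK = [0.2425 0.5185; 2.0808 4.5062]
AᵀP(A−BK) = [0.0703 0.1793; 0.1793 0.5571]
P' = Q + AᵀP(A−BK) = [5.0703 -2.8207; -2.8207 9.5571]
tr(P') = 14.6274

14.6274


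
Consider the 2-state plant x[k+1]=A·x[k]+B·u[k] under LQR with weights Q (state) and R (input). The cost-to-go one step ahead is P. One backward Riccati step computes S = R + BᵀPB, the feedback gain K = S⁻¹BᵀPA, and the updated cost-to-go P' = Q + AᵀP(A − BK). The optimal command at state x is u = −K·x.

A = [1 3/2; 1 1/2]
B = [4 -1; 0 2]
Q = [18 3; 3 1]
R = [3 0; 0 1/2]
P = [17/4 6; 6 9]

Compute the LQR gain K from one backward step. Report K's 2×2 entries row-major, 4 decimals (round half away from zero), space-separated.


0.3264 0.3582 0.5750 0.3894

BᵀP = [17.0000 24.0000; 7.7500 12.0000]
S = R + BᵀPB = [3 0; 0 1/2] + [68.0000 31.0000; 31.0000 16.2500] = [71.0000 31.0000; 31.0000 16.7500]
BᵀPA = [41.0000 37.5000; 19.7500 17.6250]
K = S⁻¹·BᵀPA = [0.3264 0.3582; 0.5750 0.3894]
A−BK = [0.2694 0.4567; -0.1501 -0.2788]
AᵀP(A−BK) = [0.5110 0.5003; 0.5003 0.5188]
P' = Q + AᵀP(A−BK) = [18.5110 3.5003; 3.5003 1.5188]
tr(P') = 20.0297


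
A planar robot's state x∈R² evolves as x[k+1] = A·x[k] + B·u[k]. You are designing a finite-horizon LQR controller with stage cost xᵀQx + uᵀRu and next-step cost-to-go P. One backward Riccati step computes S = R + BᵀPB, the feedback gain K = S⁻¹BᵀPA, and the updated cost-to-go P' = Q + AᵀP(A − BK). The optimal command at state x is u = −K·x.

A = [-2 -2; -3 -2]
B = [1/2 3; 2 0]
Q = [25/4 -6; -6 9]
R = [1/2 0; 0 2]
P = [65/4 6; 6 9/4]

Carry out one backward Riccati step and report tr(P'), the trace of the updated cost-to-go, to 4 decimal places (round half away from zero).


17.5290

BᵀP = [20.1250 7.5000; 48.7500 18.0000]
S = R + BᵀPB = [1/2 0; 0 2] + [25.0625 60.3750; 60.3750 146.2500] = [25.5625 60.3750; 60.3750 148.2500]
BᵀPA = [-62.7500 -55.2500; -151.5000 -133.5000]
K = S⁻¹·BᵀPA = [-1.0787 -0.9048; -0.5826 -0.5320]
A−BK = [0.2872 0.0484; -0.8426 -0.1903]
AᵀP(A−BK) = [1.2946 1.1220; 1.1220 0.9844]
P' = Q + AᵀP(A−BK) = [7.5446 -4.8780; -4.8780 9.9844]
tr(P') = 17.5290


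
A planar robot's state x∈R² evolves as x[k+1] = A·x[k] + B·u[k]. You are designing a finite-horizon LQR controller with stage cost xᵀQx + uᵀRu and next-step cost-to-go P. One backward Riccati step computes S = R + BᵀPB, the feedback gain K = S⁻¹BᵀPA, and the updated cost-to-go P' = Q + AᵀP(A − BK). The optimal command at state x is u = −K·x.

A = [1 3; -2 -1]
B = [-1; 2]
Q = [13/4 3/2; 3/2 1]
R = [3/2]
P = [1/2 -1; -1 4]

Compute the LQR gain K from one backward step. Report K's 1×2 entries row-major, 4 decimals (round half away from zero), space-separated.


BᵀP = [-2.5000 9.0000]
S = R + BᵀPB = [3/2] + [20.5000] = [22.0000]
BᵀPA = [-20.5000 -16.5000]
K = S⁻¹·BᵀPA = [-0.9318 -0.7500]
A−BK = [0.0682 2.2500; -0.1364 0.5000]
AᵀP(A−BK) = [1.3977 1.1250; 1.1250 2.1250]
P' = Q + AᵀP(A−BK) = [4.6477 2.6250; 2.6250 3.1250]
tr(P') = 7.7727

-0.9318 -0.7500


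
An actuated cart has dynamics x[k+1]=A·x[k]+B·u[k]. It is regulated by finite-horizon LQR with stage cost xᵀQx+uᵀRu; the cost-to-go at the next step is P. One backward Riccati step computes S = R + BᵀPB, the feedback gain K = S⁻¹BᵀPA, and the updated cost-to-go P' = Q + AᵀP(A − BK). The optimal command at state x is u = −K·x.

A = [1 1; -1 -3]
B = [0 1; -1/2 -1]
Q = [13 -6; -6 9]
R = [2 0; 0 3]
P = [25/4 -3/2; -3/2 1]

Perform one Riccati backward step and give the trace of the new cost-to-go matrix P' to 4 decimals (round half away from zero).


BᵀP = [0.7500 -0.5000; 7.7500 -2.5000]
S = R + BᵀPB = [2 0; 0 3] + [0.2500 1.2500; 1.2500 10.2500] = [2.2500 1.2500; 1.2500 13.2500]
BᵀPA = [1.2500 2.2500; 10.2500 15.2500]
K = S⁻¹·BᵀPA = [0.1327 0.3805; 0.7611 1.1150]
A−BK = [0.2389 -0.1150; -0.1726 -1.6947]
AᵀP(A−BK) = [2.2832 3.3451; 3.3451 6.3894]
P' = Q + AᵀP(A−BK) = [15.2832 -2.6549; -2.6549 15.3894]
tr(P') = 30.6726

30.6726


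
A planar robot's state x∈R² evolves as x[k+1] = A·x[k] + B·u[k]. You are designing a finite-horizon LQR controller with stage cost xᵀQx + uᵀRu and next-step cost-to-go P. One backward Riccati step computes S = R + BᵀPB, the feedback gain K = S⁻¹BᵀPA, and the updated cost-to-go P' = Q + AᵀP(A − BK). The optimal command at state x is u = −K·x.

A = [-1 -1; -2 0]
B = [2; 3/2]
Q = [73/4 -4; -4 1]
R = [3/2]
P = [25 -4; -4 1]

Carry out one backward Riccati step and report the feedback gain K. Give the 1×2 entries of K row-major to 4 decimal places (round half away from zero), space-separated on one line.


-0.3887 -0.5517

BᵀP = [44.0000 -6.5000]
S = R + BᵀPB = [3/2] + [78.2500] = [79.7500]
BᵀPA = [-31.0000 -44.0000]
K = S⁻¹·BᵀPA = [-0.3887 -0.5517]
A−BK = [-0.2226 0.1034; -1.4169 0.8276]
AᵀP(A−BK) = [0.9498 -0.1034; -0.1034 0.7241]
P' = Q + AᵀP(A−BK) = [19.1998 -4.1034; -4.1034 1.7241]
tr(P') = 20.9240


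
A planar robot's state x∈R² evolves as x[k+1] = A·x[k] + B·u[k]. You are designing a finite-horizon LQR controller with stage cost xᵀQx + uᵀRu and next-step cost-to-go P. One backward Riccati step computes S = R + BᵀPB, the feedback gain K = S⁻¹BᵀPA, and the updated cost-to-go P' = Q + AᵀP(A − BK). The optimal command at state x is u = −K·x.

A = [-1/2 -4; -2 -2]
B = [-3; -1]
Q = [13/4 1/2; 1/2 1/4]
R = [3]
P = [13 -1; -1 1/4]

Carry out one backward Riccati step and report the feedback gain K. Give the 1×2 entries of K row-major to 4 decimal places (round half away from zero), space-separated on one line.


0.1182 1.2823

BᵀP = [-38.0000 2.7500]
S = R + BᵀPB = [3] + [111.2500] = [114.2500]
BᵀPA = [13.5000 146.5000]
K = S⁻¹·BᵀPA = [0.1182 1.2823]
A−BK = [-0.1455 -0.1532; -1.8818 -0.7177]
AᵀP(A−BK) = [0.6548 0.6893; 0.6893 5.1466]
P' = Q + AᵀP(A−BK) = [3.9048 1.1893; 1.1893 5.3966]
tr(P') = 9.3014


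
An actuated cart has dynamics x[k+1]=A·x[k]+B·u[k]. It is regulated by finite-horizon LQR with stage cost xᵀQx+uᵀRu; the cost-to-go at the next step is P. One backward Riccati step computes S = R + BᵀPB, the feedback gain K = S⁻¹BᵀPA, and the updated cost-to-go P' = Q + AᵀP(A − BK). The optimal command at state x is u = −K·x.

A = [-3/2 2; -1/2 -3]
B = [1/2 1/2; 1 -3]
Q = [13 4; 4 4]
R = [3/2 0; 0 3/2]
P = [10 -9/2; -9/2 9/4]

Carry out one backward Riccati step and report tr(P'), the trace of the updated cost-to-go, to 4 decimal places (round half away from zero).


24.3466

BᵀP = [0.5000 0.0000; 18.5000 -9.0000]
S = R + BᵀPB = [3/2 0; 0 3/2] + [0.2500 0.2500; 0.2500 36.2500] = [1.7500 0.2500; 0.2500 37.7500]
BᵀPA = [-0.7500 1.0000; -23.2500 64.0000]
K = S⁻¹·BᵀPA = [-0.3409 0.3295; -0.6136 1.6932]
A−BK = [-1.0227 0.9886; -2.0000 1.7500]
AᵀP(A−BK) = [1.7898 -2.7614; -2.7614 5.5568]
P' = Q + AᵀP(A−BK) = [14.7898 1.2386; 1.2386 9.5568]
tr(P') = 24.3466


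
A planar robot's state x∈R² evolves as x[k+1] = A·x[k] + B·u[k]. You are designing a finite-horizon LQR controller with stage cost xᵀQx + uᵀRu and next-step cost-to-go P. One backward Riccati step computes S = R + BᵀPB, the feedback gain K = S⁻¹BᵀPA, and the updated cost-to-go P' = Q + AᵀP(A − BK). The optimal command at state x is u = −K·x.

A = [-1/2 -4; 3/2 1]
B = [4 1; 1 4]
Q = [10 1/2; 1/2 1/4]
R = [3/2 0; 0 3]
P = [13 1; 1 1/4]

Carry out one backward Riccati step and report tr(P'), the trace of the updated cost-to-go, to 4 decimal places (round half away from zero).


12.4601

BᵀP = [53.0000 4.2500; 17.0000 2.0000]
S = R + BᵀPB = [3/2 0; 0 3] + [216.2500 70.0000; 70.0000 25.0000] = [217.7500 70.0000; 70.0000 28.0000]
BᵀPA = [-20.1250 -207.7500; -5.5000 -66.0000]
K = S⁻¹·BᵀPA = [-0.1491 -1.0000; 0.1764 0.1429]
A−BK = [-0.0799 -0.1429; 0.9436 1.4286]
AᵀP(A−BK) = [0.2815 0.5357; 0.5357 1.9286]
P' = Q + AᵀP(A−BK) = [10.2815 1.0357; 1.0357 2.1786]
tr(P') = 12.4601


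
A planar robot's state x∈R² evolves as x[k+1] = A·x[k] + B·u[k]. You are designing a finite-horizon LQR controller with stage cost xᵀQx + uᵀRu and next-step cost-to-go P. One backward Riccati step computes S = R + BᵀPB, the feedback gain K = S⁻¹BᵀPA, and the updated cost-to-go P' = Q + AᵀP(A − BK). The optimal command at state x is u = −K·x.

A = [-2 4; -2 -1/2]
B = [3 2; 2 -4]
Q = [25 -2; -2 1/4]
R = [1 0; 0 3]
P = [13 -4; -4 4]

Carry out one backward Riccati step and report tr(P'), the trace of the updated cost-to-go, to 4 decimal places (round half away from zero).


BᵀP = [31.0000 -4.0000; 42.0000 -24.0000]
S = R + BᵀPB = [1 0; 0 3] + [85.0000 78.0000; 78.0000 180.0000] = [86.0000 78.0000; 78.0000 183.0000]
BᵀPA = [-54.0000 126.0000; -36.0000 180.0000]
K = S⁻¹·BᵀPA = [-0.7328 0.9341; 0.1156 0.5855]
A−BK = [-0.0329 0.0267; -0.0721 -0.0264]
AᵀP(A−BK) = [0.5929 -0.4810; -0.4810 1.9186]
P' = Q + AᵀP(A−BK) = [25.5929 -2.4810; -2.4810 2.1686]
tr(P') = 27.7615

27.7615


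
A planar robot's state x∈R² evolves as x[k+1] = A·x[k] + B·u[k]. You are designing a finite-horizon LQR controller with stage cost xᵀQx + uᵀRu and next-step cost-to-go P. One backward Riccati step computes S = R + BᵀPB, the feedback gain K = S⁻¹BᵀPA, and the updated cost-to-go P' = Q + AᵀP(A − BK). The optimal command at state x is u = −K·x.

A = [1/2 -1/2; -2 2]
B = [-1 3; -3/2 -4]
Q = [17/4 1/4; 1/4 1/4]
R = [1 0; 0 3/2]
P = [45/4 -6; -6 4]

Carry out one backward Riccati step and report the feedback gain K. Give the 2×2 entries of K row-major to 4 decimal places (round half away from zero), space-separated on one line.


0.3156 -0.3156 0.3186 -0.3186

BᵀP = [-2.2500 0.0000; 57.7500 -34.0000]
S = R + BᵀPB = [1 0; 0 3/2] + [2.2500 -6.7500; -6.7500 309.2500] = [3.2500 -6.7500; -6.7500 310.7500]
BᵀPA = [-1.1250 1.1250; 96.8750 -96.8750]
K = S⁻¹·BᵀPA = [0.3156 -0.3156; 0.3186 -0.3186]
A−BK = [-0.1402 0.1402; -0.2523 0.2523]
AᵀP(A−BK) = [0.3031 -0.3031; -0.3031 0.3031]
P' = Q + AᵀP(A−BK) = [4.5531 -0.0531; -0.0531 0.5531]
tr(P') = 5.1062


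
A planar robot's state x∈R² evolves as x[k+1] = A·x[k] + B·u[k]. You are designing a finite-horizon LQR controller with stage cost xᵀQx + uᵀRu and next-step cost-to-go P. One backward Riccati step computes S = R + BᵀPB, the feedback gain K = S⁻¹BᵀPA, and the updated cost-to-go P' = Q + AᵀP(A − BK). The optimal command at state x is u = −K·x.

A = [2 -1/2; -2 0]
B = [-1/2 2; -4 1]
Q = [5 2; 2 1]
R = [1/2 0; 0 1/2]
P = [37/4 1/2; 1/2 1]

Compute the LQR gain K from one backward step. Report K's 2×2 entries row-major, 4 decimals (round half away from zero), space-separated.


BᵀP = [-6.6250 -4.2500; 19.0000 2.0000]
S = R + BᵀPB = [1/2 0; 0 1/2] + [20.3125 -17.5000; -17.5000 40.0000] = [20.8125 -17.5000; -17.5000 40.5000]
BᵀPA = [-4.7500 3.3125; 34.0000 -9.5000]
K = S⁻¹·BᵀPA = [0.7502 -0.0598; 1.1637 -0.2604]
A−BK = [0.0477 -0.0091; -0.1627 0.0212]
AᵀP(A−BK) = [0.9983 -0.1802; -0.1802 0.0367]
P' = Q + AᵀP(A−BK) = [5.9983 1.8198; 1.8198 1.0367]
tr(P') = 7.0350

0.7502 -0.0598 1.1637 -0.2604


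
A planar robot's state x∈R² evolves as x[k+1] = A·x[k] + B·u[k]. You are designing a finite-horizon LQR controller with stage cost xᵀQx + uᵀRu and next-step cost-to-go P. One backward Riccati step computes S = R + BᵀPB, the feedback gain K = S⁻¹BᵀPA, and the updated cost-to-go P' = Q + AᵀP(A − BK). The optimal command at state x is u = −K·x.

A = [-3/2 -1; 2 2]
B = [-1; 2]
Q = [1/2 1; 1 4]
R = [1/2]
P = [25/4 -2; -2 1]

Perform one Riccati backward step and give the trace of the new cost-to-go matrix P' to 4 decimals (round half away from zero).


BᵀP = [-10.2500 4.0000]
S = R + BᵀPB = [1/2] + [18.2500] = [18.7500]
BᵀPA = [23.3750 18.2500]
K = S⁻¹·BᵀPA = [1.2467 0.9733]
A−BK = [-0.2533 -0.0267; -0.4933 0.0533]
AᵀP(A−BK) = [0.9217 0.6233; 0.6233 0.4867]
P' = Q + AᵀP(A−BK) = [1.4217 1.6233; 1.6233 4.4867]
tr(P') = 5.9083

5.9083


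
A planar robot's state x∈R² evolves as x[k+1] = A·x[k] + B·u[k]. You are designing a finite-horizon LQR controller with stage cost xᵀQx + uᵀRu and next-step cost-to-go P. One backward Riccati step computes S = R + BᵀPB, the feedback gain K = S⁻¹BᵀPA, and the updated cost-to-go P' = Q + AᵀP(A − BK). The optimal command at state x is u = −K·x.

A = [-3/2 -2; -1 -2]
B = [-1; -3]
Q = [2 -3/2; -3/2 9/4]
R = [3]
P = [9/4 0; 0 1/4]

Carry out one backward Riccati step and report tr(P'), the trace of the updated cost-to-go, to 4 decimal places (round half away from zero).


12.4938

BᵀP = [-2.2500 -0.7500]
S = R + BᵀPB = [3] + [4.5000] = [7.5000]
BᵀPA = [4.1250 6.0000]
K = S⁻¹·BᵀPA = [0.5500 0.8000]
A−BK = [-0.9500 -1.2000; 0.6500 0.4000]
AᵀP(A−BK) = [3.0438 3.9500; 3.9500 5.2000]
P' = Q + AᵀP(A−BK) = [5.0438 2.4500; 2.4500 7.4500]
tr(P') = 12.4938


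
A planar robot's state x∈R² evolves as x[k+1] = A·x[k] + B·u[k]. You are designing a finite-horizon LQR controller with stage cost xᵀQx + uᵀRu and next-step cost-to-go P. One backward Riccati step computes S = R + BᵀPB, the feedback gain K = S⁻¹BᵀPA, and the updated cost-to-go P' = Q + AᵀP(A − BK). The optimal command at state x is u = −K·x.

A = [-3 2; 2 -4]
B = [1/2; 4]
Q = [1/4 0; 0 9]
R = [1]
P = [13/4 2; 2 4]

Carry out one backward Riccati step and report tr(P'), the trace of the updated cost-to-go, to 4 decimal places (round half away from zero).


42.9469

BᵀP = [9.6250 17.0000]
S = R + BᵀPB = [1] + [72.8125] = [73.8125]
BᵀPA = [5.1250 -48.7500]
K = S⁻¹·BᵀPA = [0.0694 -0.6605]
A−BK = [-3.0347 2.3302; 1.7223 -1.3582]
AᵀP(A−BK) = [20.8942 -16.1152; -16.1152 12.8027]
P' = Q + AᵀP(A−BK) = [21.1442 -16.1152; -16.1152 21.8027]
tr(P') = 42.9469


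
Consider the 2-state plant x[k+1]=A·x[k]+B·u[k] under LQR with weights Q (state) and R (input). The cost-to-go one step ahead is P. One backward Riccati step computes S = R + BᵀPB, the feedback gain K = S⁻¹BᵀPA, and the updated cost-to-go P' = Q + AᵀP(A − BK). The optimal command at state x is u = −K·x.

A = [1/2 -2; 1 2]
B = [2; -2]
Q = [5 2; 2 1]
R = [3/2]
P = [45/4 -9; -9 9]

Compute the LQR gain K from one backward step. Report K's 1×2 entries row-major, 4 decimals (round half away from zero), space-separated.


BᵀP = [40.5000 -36.0000]
S = R + BᵀPB = [3/2] + [153.0000] = [154.5000]
BᵀPA = [-15.7500 -153.0000]
K = S⁻¹·BᵀPA = [-0.1019 -0.9903]
A−BK = [0.7039 -0.0194; 0.7961 0.0194]
AᵀP(A−BK) = [1.2069 0.1529; 0.1529 1.4854]
P' = Q + AᵀP(A−BK) = [6.2069 2.1529; 2.1529 2.4854]
tr(P') = 8.6924

-0.1019 -0.9903


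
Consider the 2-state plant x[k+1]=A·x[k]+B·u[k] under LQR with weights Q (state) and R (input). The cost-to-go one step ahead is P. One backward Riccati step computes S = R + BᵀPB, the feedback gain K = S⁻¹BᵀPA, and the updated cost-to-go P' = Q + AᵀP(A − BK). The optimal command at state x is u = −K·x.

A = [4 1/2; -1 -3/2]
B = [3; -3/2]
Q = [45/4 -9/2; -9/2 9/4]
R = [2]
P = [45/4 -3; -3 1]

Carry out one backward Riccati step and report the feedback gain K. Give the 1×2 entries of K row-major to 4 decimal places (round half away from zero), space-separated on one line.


1.2340 0.2632

BᵀP = [38.2500 -10.5000]
S = R + BᵀPB = [2] + [130.5000] = [132.5000]
BᵀPA = [163.5000 34.8750]
K = S⁻¹·BᵀPA = [1.2340 0.2632]
A−BK = [0.2981 -0.2896; 0.8509 -1.1052]
AᵀP(A−BK) = [3.2472 0.4656; 0.4656 0.3831]
P' = Q + AᵀP(A−BK) = [14.4972 -4.0344; -4.0344 2.6331]
tr(P') = 17.1303


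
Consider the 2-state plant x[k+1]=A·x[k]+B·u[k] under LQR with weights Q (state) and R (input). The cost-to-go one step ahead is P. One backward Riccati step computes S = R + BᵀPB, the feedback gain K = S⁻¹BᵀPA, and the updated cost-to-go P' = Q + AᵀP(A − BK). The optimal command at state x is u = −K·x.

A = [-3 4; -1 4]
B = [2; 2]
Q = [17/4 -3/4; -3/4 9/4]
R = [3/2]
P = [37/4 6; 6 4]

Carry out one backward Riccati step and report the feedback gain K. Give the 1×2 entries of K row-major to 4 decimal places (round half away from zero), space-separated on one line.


-1.0878 1.9707

BᵀP = [30.5000 20.0000]
S = R + BᵀPB = [3/2] + [101.0000] = [102.5000]
BᵀPA = [-111.5000 202.0000]
K = S⁻¹·BᵀPA = [-1.0878 1.9707]
A−BK = [-0.8244 0.0585; 1.1756 0.0585]
AᵀP(A−BK) = [1.9598 -3.2634; -3.2634 5.9122]
P' = Q + AᵀP(A−BK) = [6.2098 -4.0134; -4.0134 8.1622]
tr(P') = 14.3720


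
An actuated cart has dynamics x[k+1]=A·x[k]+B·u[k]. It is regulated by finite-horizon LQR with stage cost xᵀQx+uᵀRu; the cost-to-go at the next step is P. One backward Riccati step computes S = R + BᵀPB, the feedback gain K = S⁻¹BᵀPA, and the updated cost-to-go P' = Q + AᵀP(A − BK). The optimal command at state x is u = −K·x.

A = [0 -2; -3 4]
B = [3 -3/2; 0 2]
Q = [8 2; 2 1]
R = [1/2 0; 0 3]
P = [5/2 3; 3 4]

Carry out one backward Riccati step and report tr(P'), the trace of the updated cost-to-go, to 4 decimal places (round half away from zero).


16.3037

BᵀP = [7.5000 9.0000; 2.2500 3.5000]
S = R + BᵀPB = [1/2 0; 0 3] + [22.5000 6.7500; 6.7500 3.6250] = [23.0000 6.7500; 6.7500 6.6250]
BᵀPA = [-27.0000 21.0000; -10.5000 9.5000]
K = S⁻¹·BᵀPA = [-1.0111 0.7022; -0.5547 0.7185]
A−BK = [2.2013 -3.0287; -1.8906 2.5629]
AᵀP(A−BK) = [2.8754 -3.4968; -3.4968 4.4283]
P' = Q + AᵀP(A−BK) = [10.8754 -1.4968; -1.4968 5.4283]
tr(P') = 16.3037


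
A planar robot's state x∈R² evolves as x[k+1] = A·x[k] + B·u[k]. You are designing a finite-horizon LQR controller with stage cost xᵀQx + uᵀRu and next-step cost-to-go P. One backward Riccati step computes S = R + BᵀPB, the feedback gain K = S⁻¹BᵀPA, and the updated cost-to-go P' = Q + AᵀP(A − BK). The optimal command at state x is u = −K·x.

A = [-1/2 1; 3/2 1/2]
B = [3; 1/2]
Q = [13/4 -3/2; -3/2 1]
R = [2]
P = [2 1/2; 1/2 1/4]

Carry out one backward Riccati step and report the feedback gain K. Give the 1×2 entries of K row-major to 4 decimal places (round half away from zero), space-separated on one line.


BᵀP = [6.2500 1.6250]
S = R + BᵀPB = [2] + [19.5625] = [21.5625]
BᵀPA = [-0.6875 7.0625]
K = S⁻¹·BᵀPA = [-0.0319 0.3275]
A−BK = [-0.4043 0.0174; 1.5159 0.3362]
AᵀP(A−BK) = [0.2906 0.0377; 0.0377 0.2493]
P' = Q + AᵀP(A−BK) = [3.5406 -1.4623; -1.4623 1.2493]
tr(P') = 4.7899

-0.0319 0.3275


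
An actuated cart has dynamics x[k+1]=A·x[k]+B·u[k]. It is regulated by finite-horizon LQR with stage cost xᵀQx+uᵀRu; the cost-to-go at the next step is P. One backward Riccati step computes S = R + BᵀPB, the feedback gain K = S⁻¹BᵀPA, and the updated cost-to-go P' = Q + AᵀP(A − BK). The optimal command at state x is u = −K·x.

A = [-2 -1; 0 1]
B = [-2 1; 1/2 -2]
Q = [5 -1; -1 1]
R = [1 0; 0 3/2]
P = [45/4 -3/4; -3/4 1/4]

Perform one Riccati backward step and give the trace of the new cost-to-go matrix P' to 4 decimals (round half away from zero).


BᵀP = [-22.8750 1.6250; 12.7500 -1.2500]
S = R + BᵀPB = [1 0; 0 3/2] + [46.5625 -26.1250; -26.1250 15.2500] = [47.5625 -26.1250; -26.1250 16.7500]
BᵀPA = [45.7500 24.5000; -25.5000 -14.0000]
K = S⁻¹·BᵀPA = [0.8771 0.3909; -0.1544 -0.2261]
A−BK = [-0.0914 0.0079; -0.7473 0.3523]
AᵀP(A−BK) = [0.9362 0.3498; 0.3498 0.2570]
P' = Q + AᵀP(A−BK) = [5.9362 -0.6502; -0.6502 1.2570]
tr(P') = 7.1933

7.1933
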